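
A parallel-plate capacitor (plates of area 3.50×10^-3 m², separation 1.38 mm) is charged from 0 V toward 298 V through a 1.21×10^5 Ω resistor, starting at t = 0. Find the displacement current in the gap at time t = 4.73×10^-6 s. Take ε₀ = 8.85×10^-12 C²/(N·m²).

C = ε₀A/d = (8.85×10^-12)(3.50×10^-3)/(1.38×10^-3) = 2.245×10^-11 F, so τ = RC = 2.716×10^-6 s.
The conduction current is I(t) = (V₀/R) e^(−t/τ), and the displacement current between the plates equals it.
t/τ = 1.742; I_d = (298/1.21×10^5) · e^(−1.742) = (2.463×10^-3)(0.1752) = 4.32×10^-4 A.

4.32×10^-4 A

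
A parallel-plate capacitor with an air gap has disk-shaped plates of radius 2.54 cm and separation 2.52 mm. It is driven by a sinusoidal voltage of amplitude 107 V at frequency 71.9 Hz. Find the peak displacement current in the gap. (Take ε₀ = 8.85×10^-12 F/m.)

C = ε₀A/d = (8.85×10^-12)(2.027×10^-3)/(2.52×10^-3) = 7.119×10^-12 F; ω = 2πf = 451.8 rad/s.
I_d = C dV/dt, so |I_d|_max = C V₀ ω = (7.119×10^-12)(107)(451.8) = 3.44×10^-7 A.

3.44×10^-7 A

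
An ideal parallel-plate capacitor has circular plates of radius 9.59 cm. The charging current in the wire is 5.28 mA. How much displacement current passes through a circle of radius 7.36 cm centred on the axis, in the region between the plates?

3.11×10^-3 A

By continuity the displacement current in the gap matches the conduction current: I_d = 5.28×10^-3 A.
The field is uniform, so I_d,enc = I_d (r/R)² = (5.28×10^-3)(7.36/9.59)² = 3.11×10^-3 A.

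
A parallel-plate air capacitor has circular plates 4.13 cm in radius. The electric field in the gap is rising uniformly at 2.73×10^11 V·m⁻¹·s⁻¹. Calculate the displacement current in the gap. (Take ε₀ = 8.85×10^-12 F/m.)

I_d = ε₀ A (dE/dt) = (8.85×10^-12)(5.359×10^-3 m²)(2.73×10^11) = 0.0129 A.

0.0129 A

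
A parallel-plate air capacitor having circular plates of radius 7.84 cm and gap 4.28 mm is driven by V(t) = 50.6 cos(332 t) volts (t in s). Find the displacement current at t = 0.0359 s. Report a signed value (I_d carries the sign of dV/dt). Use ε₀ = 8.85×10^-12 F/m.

C = ε₀A/d = (8.85×10^-12)(0.01931)/(4.28×10^-3) = 3.993×10^-11 F. dV/dt = V₀ω·−sin(ωt); at ωt = 11.9188 rad this factor is 0.6033.
I_d = C dV/dt = (3.993×10^-11)(50.6)(332)(0.6033) = 4.05×10^-7 A.

4.05×10^-7 A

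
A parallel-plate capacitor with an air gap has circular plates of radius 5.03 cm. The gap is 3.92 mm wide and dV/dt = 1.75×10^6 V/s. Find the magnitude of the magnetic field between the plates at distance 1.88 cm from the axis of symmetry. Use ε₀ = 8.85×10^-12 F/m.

4.67×10^-11 T

dE/dt = (dV/dt)/d = 4.464×10^8 V/(m·s); I_d = ε₀(πR²)(dE/dt) = (8.85×10^-12)(7.949×10^-3)(4.464×10^8) = 3.140×10^-5 A.
∮B·dl = μ₀ I_d,enc with I_d,enc = I_d r²/R² = 4.386×10^-6 A; so B = μ₀ I_d,enc/(2πr) = 4.67×10^-11 T.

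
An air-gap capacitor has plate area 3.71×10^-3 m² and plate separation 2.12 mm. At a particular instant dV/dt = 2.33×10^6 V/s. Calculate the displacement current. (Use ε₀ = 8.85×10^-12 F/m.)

3.61×10^-5 A

The field between the plates is E = V/d, so dE/dt = (2.33×10^6)/(2.12×10^-3 m) = 1.099×10^9 V/(m·s).
I_d = ε₀ A (dE/dt) = (8.85×10^-12)(3.71×10^-3)(1.099×10^9) = 3.61×10^-5 A.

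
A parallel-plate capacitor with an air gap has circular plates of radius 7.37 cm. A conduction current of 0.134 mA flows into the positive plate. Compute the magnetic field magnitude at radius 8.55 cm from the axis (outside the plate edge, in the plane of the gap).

No conduction current crosses the gap, so I_d there equals the 1.34×10^-4 A in the leads.
Outside the plates the loop encloses all of I_d, so B·2πr = μ₀ I_d and B = 3.13×10^-10 T.

3.13×10^-10 T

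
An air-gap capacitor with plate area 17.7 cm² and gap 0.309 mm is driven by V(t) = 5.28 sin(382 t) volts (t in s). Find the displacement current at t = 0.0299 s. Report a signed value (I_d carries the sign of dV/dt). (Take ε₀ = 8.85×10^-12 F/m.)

dE/dt = (V₀ω/d)·cos(ωt) with ωt = 11.4218 rad: (5.28)(382)(0.4134)/(3.09×10^-4) = 2.698×10^6 V/(m·s).
I_d = ε₀ A dE/dt = (8.85×10^-12)(1.77×10^-3)(2.698×10^6) = 4.23×10^-8 A.

4.23×10^-8 A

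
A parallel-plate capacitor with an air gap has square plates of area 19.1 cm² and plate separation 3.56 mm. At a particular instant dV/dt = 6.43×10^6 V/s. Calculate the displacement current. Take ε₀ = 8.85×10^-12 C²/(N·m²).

The field between the plates is E = V/d, so dE/dt = (6.43×10^6)/(3.56×10^-3 m) = 1.806×10^9 V/(m·s).
I_d = ε₀ A (dE/dt) = (8.85×10^-12)(1.91×10^-3)(1.806×10^9) = 3.05×10^-5 A.

3.05×10^-5 A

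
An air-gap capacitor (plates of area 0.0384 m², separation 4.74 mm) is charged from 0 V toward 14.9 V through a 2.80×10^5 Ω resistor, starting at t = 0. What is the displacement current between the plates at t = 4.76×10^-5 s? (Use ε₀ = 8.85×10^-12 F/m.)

4.97×10^-6 A

With C = ε₀A/d = (8.85×10^-12)(0.0384)/(4.74×10^-3) = 7.170×10^-11 F, the time constant is τ = RC = 2.008×10^-5 s, so t/τ = 2.371 and e^(−t/τ) = 0.09339.
I_d = I_cond = (V₀/R) e^(−t/τ) = (5.321×10^-5)(0.09339) = 4.97×10^-6 A.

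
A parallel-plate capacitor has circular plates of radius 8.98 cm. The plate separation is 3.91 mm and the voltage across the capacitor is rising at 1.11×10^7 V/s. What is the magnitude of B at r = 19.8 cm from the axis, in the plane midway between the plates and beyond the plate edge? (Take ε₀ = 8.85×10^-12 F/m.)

I_d = C dV/dt with C = ε₀πR²/d = 5.733×10^-11 F, so I_d = (5.733×10^-11)(1.11×10^7) = 6.364×10^-4 A.
With r > R the enclosed displacement current is the full I_d; B = μ₀ I_d / (2πr) = 6.43×10^-10 T.

6.43×10^-10 T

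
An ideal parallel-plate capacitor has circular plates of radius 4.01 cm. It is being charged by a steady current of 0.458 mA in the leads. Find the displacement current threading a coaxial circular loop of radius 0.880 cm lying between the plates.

By continuity the displacement current in the gap matches the conduction current: I_d = 4.58×10^-4 A.
Through an area πr² the displacement current is I_d·(πr²/πR²) = I_d (r/R)² = 2.21×10^-5 A.

2.21×10^-5 A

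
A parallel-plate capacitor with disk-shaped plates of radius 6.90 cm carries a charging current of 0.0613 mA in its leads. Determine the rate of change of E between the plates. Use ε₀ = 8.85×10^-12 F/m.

4.63×10^8 V/(m·s)

Charge continuity gives I_d = I = 6.13×10^-5 A between the plates.
Then dE/dt = I_d/(ε₀A) = 4.63×10^8 V/(m·s).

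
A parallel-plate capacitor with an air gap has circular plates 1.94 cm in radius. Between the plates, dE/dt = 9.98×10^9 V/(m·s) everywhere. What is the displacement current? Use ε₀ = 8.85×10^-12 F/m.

I_d = ε₀ A (dE/dt) = (8.85×10^-12)(1.182×10^-3 m²)(9.98×10^9) = 1.04×10^-4 A.

1.04×10^-4 A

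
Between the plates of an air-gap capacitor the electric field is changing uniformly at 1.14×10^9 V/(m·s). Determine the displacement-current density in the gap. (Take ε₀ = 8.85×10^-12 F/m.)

0.0101 A/m²

The displacement-current density is ε₀ ∂E/∂t = (8.85×10^-12)(1.14×10^9) = 0.0101 A/m².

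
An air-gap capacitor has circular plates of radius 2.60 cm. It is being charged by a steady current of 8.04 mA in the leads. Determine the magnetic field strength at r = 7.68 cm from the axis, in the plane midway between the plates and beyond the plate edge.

By continuity the displacement current in the gap matches the conduction current: I_d = 8.04×10^-3 A.
Outside the plates the loop encloses all of I_d, so B·2πr = μ₀ I_d and B = 2.09×10^-8 T.

2.09×10^-8 T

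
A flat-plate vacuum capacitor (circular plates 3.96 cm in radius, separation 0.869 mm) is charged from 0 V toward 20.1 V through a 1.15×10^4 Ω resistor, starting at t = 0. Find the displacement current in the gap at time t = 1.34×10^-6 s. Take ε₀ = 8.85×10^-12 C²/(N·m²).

C = ε₀A/d = (8.85×10^-12)(4.927×10^-3)/(8.69×10^-4) = 5.018×10^-11 F and τ = RC = 5.771×10^-7 s. I_d in the gap equals the RC charging current.
I_d(t) = (V₀/R) e^(−t/τ) = 1.748×10^-3 · e^(−2.322) = 1.71×10^-4 A.

1.71×10^-4 A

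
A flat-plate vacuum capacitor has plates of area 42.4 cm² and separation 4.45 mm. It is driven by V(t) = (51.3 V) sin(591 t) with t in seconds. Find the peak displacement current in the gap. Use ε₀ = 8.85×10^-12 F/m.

2.56×10^-7 A

(dE/dt)_max = V₀ω/d = 6.813×10^6 V/(m·s); ω = 591 rad/s.
I_d,max = ε₀ A (dE/dt)_max = (8.85×10^-12)(4.24×10^-3)(6.813×10^6) = 2.56×10^-7 A.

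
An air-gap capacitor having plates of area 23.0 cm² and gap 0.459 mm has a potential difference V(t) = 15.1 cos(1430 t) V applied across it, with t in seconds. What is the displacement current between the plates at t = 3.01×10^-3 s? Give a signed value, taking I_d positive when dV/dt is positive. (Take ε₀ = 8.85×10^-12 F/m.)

dE/dt = (V₀ω/d)·−sin(ωt) with ωt = 4.3043 rad: (15.1)(1430)(0.9179)/(4.59×10^-4) = 4.318×10^7 V/(m·s).
I_d = ε₀ A dE/dt = (8.85×10^-12)(2.30×10^-3)(4.318×10^7) = 8.79×10^-7 A.

8.79×10^-7 A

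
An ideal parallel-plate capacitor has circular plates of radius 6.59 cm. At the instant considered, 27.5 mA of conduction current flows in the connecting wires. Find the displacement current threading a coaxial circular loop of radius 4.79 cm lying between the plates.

Between the plates the displacement current equals the wire current: I_d = 27.5 mA = 0.0275 A.
The field is uniform, so I_d,enc = I_d (r/R)² = (0.0275)(4.79/6.59)² = 0.0145 A.

0.0145 A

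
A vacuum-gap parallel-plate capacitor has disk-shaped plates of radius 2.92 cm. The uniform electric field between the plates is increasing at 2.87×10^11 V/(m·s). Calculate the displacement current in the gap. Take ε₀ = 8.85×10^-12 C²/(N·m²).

6.80×10^-3 A

With a uniform field, Φ_E = EA, so I_d = ε₀ A dE/dt = 6.80×10^-3 A.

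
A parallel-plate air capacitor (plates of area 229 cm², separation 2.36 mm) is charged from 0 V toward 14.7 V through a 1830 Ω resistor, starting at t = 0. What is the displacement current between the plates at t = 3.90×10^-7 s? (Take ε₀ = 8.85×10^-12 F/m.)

6.72×10^-4 A

C = ε₀A/d = (8.85×10^-12)(0.0229)/(2.36×10^-3) = 8.588×10^-11 F and τ = RC = 1.572×10^-7 s. I_d in the gap equals the RC charging current.
I_d(t) = (V₀/R) e^(−t/τ) = 8.033×10^-3 · e^(−2.481) = 6.72×10^-4 A.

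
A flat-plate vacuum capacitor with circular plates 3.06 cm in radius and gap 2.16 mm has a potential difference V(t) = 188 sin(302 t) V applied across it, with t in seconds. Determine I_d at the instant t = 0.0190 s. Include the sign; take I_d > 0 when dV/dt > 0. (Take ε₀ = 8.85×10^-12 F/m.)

5.85×10^-7 A

dV/dt = (188)(302)·cos(5.738) = 4.855×10^4 V/s.
I_d = C dV/dt with C = ε₀A/d = (8.85×10^-12)(2.942×10^-3)/(2.16×10^-3) = 1.205×10^-11 F, so I_d = (1.205×10^-11)(4.855×10^4) = 5.85×10^-7 A.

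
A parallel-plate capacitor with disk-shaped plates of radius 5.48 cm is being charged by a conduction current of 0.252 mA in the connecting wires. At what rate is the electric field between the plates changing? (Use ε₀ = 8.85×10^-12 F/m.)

3.02×10^9 V/(m·s)

By continuity, I_d in the gap equals the 0.252 mA flowing in the wire.
Inverting I_d = ε₀ A dE/dt gives dE/dt = 2.52×10^-4 / (8.85×10^-12 · 9.434×10^-3) = 3.02×10^9 V/(m·s).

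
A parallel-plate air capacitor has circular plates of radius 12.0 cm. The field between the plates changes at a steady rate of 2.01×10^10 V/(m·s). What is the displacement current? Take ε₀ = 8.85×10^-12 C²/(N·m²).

8.05×10^-3 A

I_d = ε₀ A (dE/dt) = (8.85×10^-12)(0.04524 m²)(2.01×10^10) = 8.05×10^-3 A.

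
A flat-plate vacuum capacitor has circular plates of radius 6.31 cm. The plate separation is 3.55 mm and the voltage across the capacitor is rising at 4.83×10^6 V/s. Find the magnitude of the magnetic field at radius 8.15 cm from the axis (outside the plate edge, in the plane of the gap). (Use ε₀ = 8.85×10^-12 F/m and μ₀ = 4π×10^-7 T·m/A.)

With E = V/d, dE/dt = 1.361×10^9 V/(m·s) and πR² = 0.01251 m², giving I_d = ε₀ πR² dE/dt = 1.507×10^-4 A.
For r ≥ R the full I_d is enclosed: B = μ₀ I_d/(2πr) = (4π×10^-7)(1.507×10^-4)/(2π·0.0815) = 3.70×10^-10 T.

3.70×10^-10 T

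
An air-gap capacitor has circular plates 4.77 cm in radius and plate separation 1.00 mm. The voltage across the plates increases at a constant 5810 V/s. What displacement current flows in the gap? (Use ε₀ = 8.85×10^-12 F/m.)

C = ε₀A/d = (8.85×10^-12)(7.148×10^-3)/(1.00×10^-3) = 6.326×10^-11 F.
I_d = C dV/dt = (6.326×10^-11)(5810) = 3.68×10^-7 A.

3.68×10^-7 A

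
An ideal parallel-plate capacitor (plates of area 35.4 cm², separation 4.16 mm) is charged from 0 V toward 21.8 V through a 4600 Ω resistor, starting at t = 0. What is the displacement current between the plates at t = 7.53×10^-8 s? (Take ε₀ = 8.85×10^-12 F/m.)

C = ε₀A/d = (8.85×10^-12)(3.54×10^-3)/(4.16×10^-3) = 7.531×10^-12 F and τ = RC = 3.464×10^-8 s. I_d in the gap equals the RC charging current.
I_d(t) = (V₀/R) e^(−t/τ) = 4.739×10^-3 · e^(−2.174) = 5.39×10^-4 A.

5.39×10^-4 A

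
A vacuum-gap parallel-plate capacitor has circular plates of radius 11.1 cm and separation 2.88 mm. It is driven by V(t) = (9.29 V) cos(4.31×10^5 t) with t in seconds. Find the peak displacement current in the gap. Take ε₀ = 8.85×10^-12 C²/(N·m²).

(dE/dt)_max = V₀ω/d = 1.390×10^9 V/(m·s); ω = 4.31×10^5 rad/s.
I_d,max = ε₀ A (dE/dt)_max = (8.85×10^-12)(0.03871)(1.390×10^9) = 4.76×10^-4 A.

4.76×10^-4 A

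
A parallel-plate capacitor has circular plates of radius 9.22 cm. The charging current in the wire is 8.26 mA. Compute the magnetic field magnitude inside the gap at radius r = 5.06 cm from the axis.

By continuity the displacement current in the gap matches the conduction current: I_d = 8.26×10^-3 A.
For r < R the Ampère–Maxwell law gives B(2πr) = μ₀ I_d (r²/R²), so B = μ₀ I_d r/(2πR²) = (4π×10^-7)(8.26×10^-3)(0.0506)/(2π·0.0922²) = 9.83×10^-9 T.

9.83×10^-9 T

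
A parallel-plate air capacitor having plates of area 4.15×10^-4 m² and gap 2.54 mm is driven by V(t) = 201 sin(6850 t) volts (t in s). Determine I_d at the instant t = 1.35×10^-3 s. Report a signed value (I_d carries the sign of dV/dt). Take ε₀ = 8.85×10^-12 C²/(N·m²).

dV/dt = (201)(6850)·cos(9.2475) = -1.355×10^6 V/s.
I_d = C dV/dt with C = ε₀A/d = (8.85×10^-12)(4.15×10^-4)/(2.54×10^-3) = 1.446×10^-12 F, so I_d = (1.446×10^-12)(-1.355×10^6) = -1.96×10^-6 A.

-1.96×10^-6 A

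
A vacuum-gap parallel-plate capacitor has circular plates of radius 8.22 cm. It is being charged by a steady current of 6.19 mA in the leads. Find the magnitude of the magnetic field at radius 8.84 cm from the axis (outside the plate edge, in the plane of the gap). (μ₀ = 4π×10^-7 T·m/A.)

1.40×10^-8 T

By continuity the displacement current in the gap matches the conduction current: I_d = 6.19×10^-3 A.
With r > R the enclosed displacement current is the full I_d; B = μ₀ I_d / (2πr) = 1.40×10^-8 T.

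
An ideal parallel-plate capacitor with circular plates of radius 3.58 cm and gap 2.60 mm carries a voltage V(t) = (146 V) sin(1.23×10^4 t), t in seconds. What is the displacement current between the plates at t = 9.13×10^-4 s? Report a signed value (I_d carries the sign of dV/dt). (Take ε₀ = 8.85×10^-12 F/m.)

5.71×10^-6 A

dV/dt = (146)(1.23×10^4)·cos(11.2299) = 4.170×10^5 V/s.
I_d = C dV/dt with C = ε₀A/d = (8.85×10^-12)(4.026×10^-3)/(2.60×10^-3) = 1.370×10^-11 F, so I_d = (1.370×10^-11)(4.170×10^5) = 5.71×10^-6 A.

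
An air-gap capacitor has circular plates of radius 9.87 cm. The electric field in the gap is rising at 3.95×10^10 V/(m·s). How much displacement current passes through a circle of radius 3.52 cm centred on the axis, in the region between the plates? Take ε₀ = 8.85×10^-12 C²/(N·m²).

1.36×10^-3 A

Total displacement current: I_d = ε₀(πR²)(dE/dt) = (8.85×10^-12)(0.03060)(3.95×10^10) = 0.01070 A.
The field is uniform, so I_d,enc = I_d (r/R)² = (0.01070)(3.52/9.87)² = 1.36×10^-3 A.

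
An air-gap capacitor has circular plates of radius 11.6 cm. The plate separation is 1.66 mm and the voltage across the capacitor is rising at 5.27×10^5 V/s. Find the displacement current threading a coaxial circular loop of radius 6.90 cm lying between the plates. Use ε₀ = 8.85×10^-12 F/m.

4.20×10^-5 A

I_d = C dV/dt with C = ε₀πR²/d = 2.254×10^-10 F, so I_d = (2.254×10^-10)(5.27×10^5) = 1.188×10^-4 A.
The field is uniform, so I_d,enc = I_d (r/R)² = (1.188×10^-4)(6.90/11.6)² = 4.20×10^-5 A.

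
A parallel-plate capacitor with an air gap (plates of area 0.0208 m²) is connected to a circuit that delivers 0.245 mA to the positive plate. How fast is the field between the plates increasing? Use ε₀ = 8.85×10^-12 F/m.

Charge continuity gives I_d = I = 2.45×10^-4 A between the plates.
Since I_d = ε₀ A dE/dt, dE/dt = I_d/(ε₀A) = (2.45×10^-4)/((8.85×10^-12)(0.0208)) = 1.33×10^9 V/(m·s).

1.33×10^9 V/(m·s)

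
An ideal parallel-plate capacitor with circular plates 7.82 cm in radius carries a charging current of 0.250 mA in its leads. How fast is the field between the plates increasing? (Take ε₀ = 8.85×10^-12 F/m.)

1.47×10^9 V/(m·s)

By continuity, I_d in the gap equals the 0.250 mA flowing in the wire.
Then dE/dt = I_d/(ε₀A) = 1.47×10^9 V/(m·s).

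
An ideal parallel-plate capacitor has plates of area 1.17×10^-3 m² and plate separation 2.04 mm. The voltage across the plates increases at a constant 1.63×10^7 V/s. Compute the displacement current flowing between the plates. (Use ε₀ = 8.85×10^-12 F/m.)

8.27×10^-5 A

The field between the plates is E = V/d, so dE/dt = (1.63×10^7)/(2.04×10^-3 m) = 7.990×10^9 V/(m·s).
I_d = ε₀ A (dE/dt) = (8.85×10^-12)(1.17×10^-3)(7.990×10^9) = 8.27×10^-5 A.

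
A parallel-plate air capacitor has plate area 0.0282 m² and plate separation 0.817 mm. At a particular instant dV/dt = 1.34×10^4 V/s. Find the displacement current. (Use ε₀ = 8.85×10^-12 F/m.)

4.09×10^-6 A

E = V/d so dE/dt = (dV/dt)/d = 1.640×10^7 V/(m·s), and I_d = ε₀ A dE/dt = (8.85×10^-12)(0.0282)(1.640×10^7) = 4.09×10^-6 A.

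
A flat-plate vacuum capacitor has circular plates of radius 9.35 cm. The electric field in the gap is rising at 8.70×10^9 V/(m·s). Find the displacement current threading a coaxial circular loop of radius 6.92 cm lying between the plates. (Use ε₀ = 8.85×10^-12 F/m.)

1.16×10^-3 A

Total displacement current: I_d = ε₀(πR²)(dE/dt) = (8.85×10^-12)(0.02746)(8.70×10^9) = 2.114×10^-3 A.
The field is uniform, so I_d,enc = I_d (r/R)² = (2.114×10^-3)(6.92/9.35)² = 1.16×10^-3 A.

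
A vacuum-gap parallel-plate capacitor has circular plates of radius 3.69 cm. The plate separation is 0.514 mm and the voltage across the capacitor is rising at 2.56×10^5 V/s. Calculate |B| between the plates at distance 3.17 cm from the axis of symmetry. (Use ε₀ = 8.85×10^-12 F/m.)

With E = V/d, dE/dt = 4.981×10^8 V/(m·s) and πR² = 4.278×10^-3 m², giving I_d = ε₀ πR² dE/dt = 1.886×10^-5 A.
∮B·dl = μ₀ I_d,enc with I_d,enc = I_d r²/R² = 1.392×10^-5 A; so B = μ₀ I_d,enc/(2πr) = 8.78×10^-11 T.

8.78×10^-11 T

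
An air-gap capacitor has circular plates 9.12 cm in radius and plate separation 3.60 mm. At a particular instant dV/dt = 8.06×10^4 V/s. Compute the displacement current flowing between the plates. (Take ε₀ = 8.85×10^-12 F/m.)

5.18×10^-6 A

The field between the plates is E = V/d, so dE/dt = (8.06×10^4)/(3.60×10^-3 m) = 2.239×10^7 V/(m·s).
I_d = ε₀ A (dE/dt) = (8.85×10^-12)(0.02613)(2.239×10^7) = 5.18×10^-6 A.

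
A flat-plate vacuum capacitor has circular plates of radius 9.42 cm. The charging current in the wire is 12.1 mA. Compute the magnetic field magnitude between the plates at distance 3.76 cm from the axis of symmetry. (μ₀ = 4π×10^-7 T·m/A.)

1.03×10^-8 T

Between the plates the displacement current equals the wire current: I_d = 12.1 mA = 0.0121 A.
For r < R the Ampère–Maxwell law gives B(2πr) = μ₀ I_d (r²/R²), so B = μ₀ I_d r/(2πR²) = (4π×10^-7)(0.0121)(0.0376)/(2π·0.0942²) = 1.03×10^-8 T.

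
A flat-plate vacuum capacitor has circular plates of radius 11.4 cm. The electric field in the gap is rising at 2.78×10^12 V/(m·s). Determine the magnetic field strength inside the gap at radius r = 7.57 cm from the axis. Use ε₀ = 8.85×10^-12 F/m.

Through the whole plate area (πR² = 0.04083 m²), I_d = ε₀ πR² dE/dt = 1.005 A.
∮B·dl = μ₀ I_d,enc with I_d,enc = I_d r²/R² = 0.4431 A; so B = μ₀ I_d,enc/(2πr) = 1.17×10^-6 T.

1.17×10^-6 T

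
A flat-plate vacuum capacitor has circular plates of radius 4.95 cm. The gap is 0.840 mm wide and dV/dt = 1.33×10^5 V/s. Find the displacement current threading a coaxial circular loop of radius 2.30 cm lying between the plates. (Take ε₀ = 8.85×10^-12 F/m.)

I_d = C dV/dt with C = ε₀πR²/d = 8.110×10^-11 F, so I_d = (8.110×10^-11)(1.33×10^5) = 1.079×10^-5 A.
The field is uniform, so I_d,enc = I_d (r/R)² = (1.079×10^-5)(2.30/4.95)² = 2.33×10^-6 A.

2.33×10^-6 A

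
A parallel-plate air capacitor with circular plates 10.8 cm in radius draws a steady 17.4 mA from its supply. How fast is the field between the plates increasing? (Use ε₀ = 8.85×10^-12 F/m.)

5.37×10^10 V/(m·s)

Charge continuity gives I_d = I = 0.0174 A between the plates.
Then dE/dt = I_d/(ε₀A) = 5.37×10^10 V/(m·s).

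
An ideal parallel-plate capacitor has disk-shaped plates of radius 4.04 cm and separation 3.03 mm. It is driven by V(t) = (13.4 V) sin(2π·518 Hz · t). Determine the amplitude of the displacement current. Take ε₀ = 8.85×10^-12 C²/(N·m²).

The displacement current equals the conduction current C dV/dt, which peaks at C V₀ ω.
With C = ε₀A/d = (8.85×10^-12)(5.128×10^-3)/(3.03×10^-3) = 1.498×10^-11 F and ω = 2πf = 3255 rad/s, I_d,max = (1.498×10^-11)(13.4)(3255) = 6.53×10^-7 A.

6.53×10^-7 A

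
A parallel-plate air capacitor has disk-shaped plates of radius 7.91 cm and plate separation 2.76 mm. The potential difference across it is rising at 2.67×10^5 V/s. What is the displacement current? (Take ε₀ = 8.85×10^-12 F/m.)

1.68×10^-5 A

The displacement current equals the charging current C dV/dt. With C = ε₀A/d = (8.85×10^-12)(0.01966)/(2.76×10^-3) = 6.304×10^-11 F, I_d = (6.304×10^-11)(2.67×10^5) = 1.68×10^-5 A.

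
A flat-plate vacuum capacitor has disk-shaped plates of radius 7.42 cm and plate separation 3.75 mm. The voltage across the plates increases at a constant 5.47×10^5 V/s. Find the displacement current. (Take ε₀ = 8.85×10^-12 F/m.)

The field between the plates is E = V/d, so dE/dt = (5.47×10^5)/(3.75×10^-3 m) = 1.459×10^8 V/(m·s).
I_d = ε₀ A (dE/dt) = (8.85×10^-12)(0.01730)(1.459×10^8) = 2.23×10^-5 A.

2.23×10^-5 A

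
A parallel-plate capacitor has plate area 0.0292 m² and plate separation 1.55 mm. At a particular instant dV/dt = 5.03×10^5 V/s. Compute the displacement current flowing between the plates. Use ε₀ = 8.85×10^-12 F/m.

8.39×10^-5 A

C = ε₀A/d = (8.85×10^-12)(0.0292)/(1.55×10^-3) = 1.667×10^-10 F.
I_d = C dV/dt = (1.667×10^-10)(5.03×10^5) = 8.39×10^-5 A.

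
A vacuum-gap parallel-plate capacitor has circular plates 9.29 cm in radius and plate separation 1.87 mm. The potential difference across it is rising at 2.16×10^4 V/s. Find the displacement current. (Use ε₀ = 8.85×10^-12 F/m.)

E = V/d so dE/dt = (dV/dt)/d = 1.155×10^7 V/(m·s), and I_d = ε₀ A dE/dt = (8.85×10^-12)(0.02711)(1.155×10^7) = 2.77×10^-6 A.

2.77×10^-6 A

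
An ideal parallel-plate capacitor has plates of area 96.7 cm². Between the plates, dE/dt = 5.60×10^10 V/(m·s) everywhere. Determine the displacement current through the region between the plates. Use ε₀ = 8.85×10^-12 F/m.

4.79×10^-3 A

With a uniform field, Φ_E = EA, so I_d = ε₀ A dE/dt = 4.79×10^-3 A.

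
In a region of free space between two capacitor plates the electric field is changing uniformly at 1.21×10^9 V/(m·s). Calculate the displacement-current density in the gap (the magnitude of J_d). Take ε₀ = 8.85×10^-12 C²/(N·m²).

0.0107 A/m²

J_d = ε₀ ∂E/∂t, so J_d = 0.0107 A/m².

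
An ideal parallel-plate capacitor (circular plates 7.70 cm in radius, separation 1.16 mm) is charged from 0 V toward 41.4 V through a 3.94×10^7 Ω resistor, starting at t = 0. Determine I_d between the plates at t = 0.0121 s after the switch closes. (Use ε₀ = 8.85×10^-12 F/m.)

1.21×10^-7 A

With C = ε₀A/d = (8.85×10^-12)(0.01863)/(1.16×10^-3) = 1.421×10^-10 F, the time constant is τ = RC = 5.599×10^-3 s, so t/τ = 2.161 and e^(−t/τ) = 0.1152.
I_d = I_cond = (V₀/R) e^(−t/τ) = (1.051×10^-6)(0.1152) = 1.21×10^-7 A.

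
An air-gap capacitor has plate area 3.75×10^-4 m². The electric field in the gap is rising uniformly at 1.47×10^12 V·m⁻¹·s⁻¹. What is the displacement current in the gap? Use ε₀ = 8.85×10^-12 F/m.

4.88×10^-3 A

I_d = ε₀ A (dE/dt) = (8.85×10^-12)(3.75×10^-4 m²)(1.47×10^12) = 4.88×10^-3 A.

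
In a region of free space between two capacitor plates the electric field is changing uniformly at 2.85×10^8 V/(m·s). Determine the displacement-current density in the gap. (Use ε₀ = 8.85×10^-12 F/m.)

2.52×10^-3 A/m²

The displacement-current density is ε₀ ∂E/∂t = (8.85×10^-12)(2.85×10^8) = 2.52×10^-3 A/m².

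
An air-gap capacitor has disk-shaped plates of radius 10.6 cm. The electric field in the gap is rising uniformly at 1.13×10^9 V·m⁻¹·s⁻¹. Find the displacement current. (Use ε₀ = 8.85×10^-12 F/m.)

With a uniform field, Φ_E = EA, so I_d = ε₀ A dE/dt = 3.53×10^-4 A.

3.53×10^-4 A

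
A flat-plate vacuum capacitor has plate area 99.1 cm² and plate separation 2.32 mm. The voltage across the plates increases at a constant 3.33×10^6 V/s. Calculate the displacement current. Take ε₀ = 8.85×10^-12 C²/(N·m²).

1.26×10^-4 A

The field between the plates is E = V/d, so dE/dt = (3.33×10^6)/(2.32×10^-3 m) = 1.435×10^9 V/(m·s).
I_d = ε₀ A (dE/dt) = (8.85×10^-12)(9.91×10^-3)(1.435×10^9) = 1.26×10^-4 A.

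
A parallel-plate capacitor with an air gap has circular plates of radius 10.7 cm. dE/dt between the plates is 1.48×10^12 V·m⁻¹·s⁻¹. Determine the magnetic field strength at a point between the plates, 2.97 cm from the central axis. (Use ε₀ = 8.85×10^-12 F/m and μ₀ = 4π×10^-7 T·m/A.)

Total displacement current: I_d = ε₀(πR²)(dE/dt) = (8.85×10^-12)(0.03597)(1.48×10^12) = 0.4711 A.
∮B·dl = μ₀ I_d,enc with I_d,enc = I_d r²/R² = 0.03630 A; so B = μ₀ I_d,enc/(2πr) = 2.44×10^-7 T.

2.44×10^-7 T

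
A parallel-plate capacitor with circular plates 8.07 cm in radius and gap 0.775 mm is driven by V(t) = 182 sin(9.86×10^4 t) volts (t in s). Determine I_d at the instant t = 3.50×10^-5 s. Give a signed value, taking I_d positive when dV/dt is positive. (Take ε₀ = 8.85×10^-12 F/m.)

dV/dt = (182)(9.86×10^4)·cos(3.451) = -1.709×10^7 V/s.
I_d = C dV/dt with C = ε₀A/d = (8.85×10^-12)(0.02046)/(7.75×10^-4) = 2.336×10^-10 F, so I_d = (2.336×10^-10)(-1.709×10^7) = -3.99×10^-3 A.

-3.99×10^-3 A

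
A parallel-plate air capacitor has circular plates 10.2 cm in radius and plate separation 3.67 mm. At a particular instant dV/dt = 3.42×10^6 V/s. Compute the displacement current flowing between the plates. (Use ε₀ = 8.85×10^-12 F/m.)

2.70×10^-4 A

E = V/d so dE/dt = (dV/dt)/d = 9.319×10^8 V/(m·s), and I_d = ε₀ A dE/dt = (8.85×10^-12)(0.03269)(9.319×10^8) = 2.70×10^-4 A.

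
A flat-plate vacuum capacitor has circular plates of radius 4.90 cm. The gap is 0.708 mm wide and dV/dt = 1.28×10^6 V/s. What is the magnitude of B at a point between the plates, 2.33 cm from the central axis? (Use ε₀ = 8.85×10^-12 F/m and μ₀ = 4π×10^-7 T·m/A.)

With E = V/d, dE/dt = 1.808×10^9 V/(m·s) and πR² = 7.543×10^-3 m², giving I_d = ε₀ πR² dE/dt = 1.207×10^-4 A.
For r < R the Ampère–Maxwell law gives B(2πr) = μ₀ I_d (r²/R²), so B = μ₀ I_d r/(2πR²) = (4π×10^-7)(1.207×10^-4)(0.0233)/(2π·0.0490²) = 2.34×10^-10 T.

2.34×10^-10 T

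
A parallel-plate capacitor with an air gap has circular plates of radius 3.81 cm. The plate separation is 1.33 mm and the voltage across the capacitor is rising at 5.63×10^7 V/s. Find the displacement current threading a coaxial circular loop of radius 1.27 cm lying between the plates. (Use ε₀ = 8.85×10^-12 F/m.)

1.90×10^-4 A

With E = V/d, dE/dt = 4.233×10^10 V/(m·s) and πR² = 4.560×10^-3 m², giving I_d = ε₀ πR² dE/dt = 1.708×10^-3 A.
Through an area πr² the displacement current is I_d·(πr²/πR²) = I_d (r/R)² = 1.90×10^-4 A.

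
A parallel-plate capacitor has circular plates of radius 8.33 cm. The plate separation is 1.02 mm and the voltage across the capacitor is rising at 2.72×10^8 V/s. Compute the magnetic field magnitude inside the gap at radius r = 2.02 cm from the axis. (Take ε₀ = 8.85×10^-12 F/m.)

With E = V/d, dE/dt = 2.667×10^11 V/(m·s) and πR² = 0.02180 m², giving I_d = ε₀ πR² dE/dt = 0.05145 A.
∮B·dl = μ₀ I_d,enc with I_d,enc = I_d r²/R² = 3.026×10^-3 A; so B = μ₀ I_d,enc/(2πr) = 3.00×10^-8 T.

3.00×10^-8 T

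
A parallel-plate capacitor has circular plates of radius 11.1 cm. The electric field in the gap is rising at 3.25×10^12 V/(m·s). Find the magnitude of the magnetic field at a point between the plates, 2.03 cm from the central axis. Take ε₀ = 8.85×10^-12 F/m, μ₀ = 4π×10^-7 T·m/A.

I_d = ε₀ dΦ_E/dt = ε₀ πR² (dE/dt) = (8.85×10^-12)(0.03871)(3.25×10^12) = 1.113 A through the full plate area.
An Ampèrian loop of radius r encloses a fraction (r/R)² of I_d. Then B·2πr = μ₀ I_d (r/R)², giving B = μ₀ I_d r/(2πR²) = 3.67×10^-7 T.

3.67×10^-7 T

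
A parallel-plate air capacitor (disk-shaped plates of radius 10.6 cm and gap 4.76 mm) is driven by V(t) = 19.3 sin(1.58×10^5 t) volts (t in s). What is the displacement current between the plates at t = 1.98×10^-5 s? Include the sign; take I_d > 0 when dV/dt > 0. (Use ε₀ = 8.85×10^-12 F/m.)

C = ε₀A/d = (8.85×10^-12)(0.03530)/(4.76×10^-3) = 6.563×10^-11 F. dV/dt = V₀ω·cos(ωt); at ωt = 3.1284 rad this factor is -0.9999.
I_d = C dV/dt = (6.563×10^-11)(19.3)(1.58×10^5)(-0.9999) = -2.00×10^-4 A.

-2.00×10^-4 A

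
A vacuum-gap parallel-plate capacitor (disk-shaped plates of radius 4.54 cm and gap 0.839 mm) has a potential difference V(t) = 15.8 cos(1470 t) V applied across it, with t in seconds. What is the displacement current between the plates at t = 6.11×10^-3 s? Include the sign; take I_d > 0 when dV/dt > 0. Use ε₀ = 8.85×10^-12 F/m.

-6.80×10^-7 A

dV/dt = (15.8)(1470)·−sin(8.9817) = -9958 V/s.
I_d = C dV/dt with C = ε₀A/d = (8.85×10^-12)(6.475×10^-3)/(8.39×10^-4) = 6.830×10^-11 F, so I_d = (6.830×10^-11)(-9958) = -6.80×10^-7 A.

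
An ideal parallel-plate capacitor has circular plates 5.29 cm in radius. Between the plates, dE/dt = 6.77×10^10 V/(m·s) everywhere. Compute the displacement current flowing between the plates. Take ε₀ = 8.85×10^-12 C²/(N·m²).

5.27×10^-3 A

The displacement current is ε₀ times dΦ_E/dt = ε₀ A dE/dt = (8.85×10^-12)(8.791×10^-3)(6.77×10^10) = 5.27×10^-3 A.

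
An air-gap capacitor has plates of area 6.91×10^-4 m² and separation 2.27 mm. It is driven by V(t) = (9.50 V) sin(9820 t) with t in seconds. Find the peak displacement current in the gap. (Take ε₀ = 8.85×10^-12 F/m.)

2.51×10^-7 A

(dE/dt)_max = V₀ω/d = 4.110×10^7 V/(m·s); ω = 9820 rad/s.
I_d,max = ε₀ A (dE/dt)_max = (8.85×10^-12)(6.91×10^-4)(4.110×10^7) = 2.51×10^-7 A.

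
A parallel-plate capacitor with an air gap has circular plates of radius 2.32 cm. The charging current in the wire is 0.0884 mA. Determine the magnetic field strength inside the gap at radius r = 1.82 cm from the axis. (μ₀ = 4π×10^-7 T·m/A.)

5.98×10^-10 T

By continuity the displacement current in the gap matches the conduction current: I_d = 8.84×10^-5 A.
∮B·dl = μ₀ I_d,enc with I_d,enc = I_d r²/R² = 5.440×10^-5 A; so B = μ₀ I_d,enc/(2πr) = 5.98×10^-10 T.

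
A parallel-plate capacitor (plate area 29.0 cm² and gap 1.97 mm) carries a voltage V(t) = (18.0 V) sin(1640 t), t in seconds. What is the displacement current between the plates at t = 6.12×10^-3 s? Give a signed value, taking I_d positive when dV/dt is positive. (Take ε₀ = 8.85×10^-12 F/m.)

-3.15×10^-7 A

C = ε₀A/d = (8.85×10^-12)(2.90×10^-3)/(1.97×10^-3) = 1.303×10^-11 F. dV/dt = V₀ω·cos(ωt); at ωt = 10.0368 rad this factor is -0.8185.
I_d = C dV/dt = (1.303×10^-11)(18.0)(1640)(-0.8185) = -3.15×10^-7 A.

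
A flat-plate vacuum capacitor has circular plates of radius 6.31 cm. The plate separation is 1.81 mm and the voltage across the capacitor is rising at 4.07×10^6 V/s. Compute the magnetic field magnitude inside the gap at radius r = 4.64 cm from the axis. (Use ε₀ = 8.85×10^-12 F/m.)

With E = V/d, dE/dt = 2.249×10^9 V/(m·s) and πR² = 0.01251 m², giving I_d = ε₀ πR² dE/dt = 2.490×10^-4 A.
∮B·dl = μ₀ I_d,enc with I_d,enc = I_d r²/R² = 1.346×10^-4 A; so B = μ₀ I_d,enc/(2πr) = 5.80×10^-10 T.

5.80×10^-10 T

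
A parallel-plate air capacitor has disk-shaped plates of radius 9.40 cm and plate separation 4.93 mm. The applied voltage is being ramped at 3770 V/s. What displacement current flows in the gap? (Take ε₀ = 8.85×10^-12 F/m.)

1.88×10^-7 A

E = V/d so dE/dt = (dV/dt)/d = 7.647×10^5 V/(m·s), and I_d = ε₀ A dE/dt = (8.85×10^-12)(0.02776)(7.647×10^5) = 1.88×10^-7 A.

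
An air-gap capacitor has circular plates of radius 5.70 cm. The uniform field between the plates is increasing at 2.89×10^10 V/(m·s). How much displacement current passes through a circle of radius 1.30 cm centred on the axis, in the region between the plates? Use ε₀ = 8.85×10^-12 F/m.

1.36×10^-4 A

I_d = ε₀ dΦ_E/dt = ε₀ πR² (dE/dt) = (8.85×10^-12)(0.01021)(2.89×10^10) = 2.611×10^-3 A through the full plate area.
Through an area πr² the displacement current is I_d·(πr²/πR²) = I_d (r/R)² = 1.36×10^-4 A.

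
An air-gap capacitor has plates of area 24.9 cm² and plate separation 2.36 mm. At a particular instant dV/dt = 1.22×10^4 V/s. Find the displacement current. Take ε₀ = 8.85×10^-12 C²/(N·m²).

E = V/d so dE/dt = (dV/dt)/d = 5.169×10^6 V/(m·s), and I_d = ε₀ A dE/dt = (8.85×10^-12)(2.49×10^-3)(5.169×10^6) = 1.14×10^-7 A.

1.14×10^-7 A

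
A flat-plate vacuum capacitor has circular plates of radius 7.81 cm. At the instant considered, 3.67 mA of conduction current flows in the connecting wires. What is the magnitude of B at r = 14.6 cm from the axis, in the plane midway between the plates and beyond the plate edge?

5.03×10^-9 T

No conduction current crosses the gap, so I_d there equals the 3.67×10^-3 A in the leads.
For r ≥ R the full I_d is enclosed: B = μ₀ I_d/(2πr) = (4π×10^-7)(3.67×10^-3)/(2π·0.146) = 5.03×10^-9 T.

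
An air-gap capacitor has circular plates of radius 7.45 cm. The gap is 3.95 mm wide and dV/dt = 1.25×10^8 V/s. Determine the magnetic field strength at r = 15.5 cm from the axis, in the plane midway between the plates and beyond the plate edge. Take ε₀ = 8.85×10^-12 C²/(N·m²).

dE/dt = (dV/dt)/d = 3.165×10^10 V/(m·s); I_d = ε₀(πR²)(dE/dt) = (8.85×10^-12)(0.01744)(3.165×10^10) = 4.885×10^-3 A.
With r > R the enclosed displacement current is the full I_d; B = μ₀ I_d / (2πr) = 6.30×10^-9 T.

6.30×10^-9 T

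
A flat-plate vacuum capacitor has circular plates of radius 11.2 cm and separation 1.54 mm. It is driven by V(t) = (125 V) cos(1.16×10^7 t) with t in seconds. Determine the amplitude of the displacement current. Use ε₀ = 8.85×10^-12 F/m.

C = ε₀A/d = (8.85×10^-12)(0.03941)/(1.54×10^-3) = 2.265×10^-10 F; ω = 1.16×10^7 rad/s.
I_d = C dV/dt, so |I_d|_max = C V₀ ω = (2.265×10^-10)(125)(1.16×10^7) = 0.328 A.

0.328 A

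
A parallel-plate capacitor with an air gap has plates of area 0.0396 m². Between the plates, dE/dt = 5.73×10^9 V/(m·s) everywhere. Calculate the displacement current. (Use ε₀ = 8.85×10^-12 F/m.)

2.01×10^-3 A

With a uniform field, Φ_E = EA, so I_d = ε₀ A dE/dt = 2.01×10^-3 A.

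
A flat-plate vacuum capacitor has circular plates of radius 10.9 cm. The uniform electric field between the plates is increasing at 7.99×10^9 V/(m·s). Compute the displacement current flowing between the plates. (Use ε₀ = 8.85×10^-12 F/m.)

The displacement current is ε₀ times dΦ_E/dt = ε₀ A dE/dt = (8.85×10^-12)(0.03733)(7.99×10^9) = 2.64×10^-3 A.

2.64×10^-3 A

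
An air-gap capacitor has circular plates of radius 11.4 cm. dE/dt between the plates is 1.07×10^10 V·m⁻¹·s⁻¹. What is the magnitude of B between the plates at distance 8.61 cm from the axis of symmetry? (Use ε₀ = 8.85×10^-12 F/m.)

5.12×10^-9 T

Through the whole plate area (πR² = 0.04083 m²), I_d = ε₀ πR² dE/dt = 3.866×10^-3 A.
∮B·dl = μ₀ I_d,enc with I_d,enc = I_d r²/R² = 2.205×10^-3 A; so B = μ₀ I_d,enc/(2πr) = 5.12×10^-9 T.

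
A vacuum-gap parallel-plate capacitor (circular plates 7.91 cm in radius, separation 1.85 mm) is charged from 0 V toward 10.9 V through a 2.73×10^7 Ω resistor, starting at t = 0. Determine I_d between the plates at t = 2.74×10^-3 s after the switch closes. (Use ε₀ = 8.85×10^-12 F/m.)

1.37×10^-7 A

C = ε₀A/d = (8.85×10^-12)(0.01966)/(1.85×10^-3) = 9.405×10^-11 F, so τ = RC = 2.568×10^-3 s.
The conduction current is I(t) = (V₀/R) e^(−t/τ), and the displacement current between the plates equals it.
t/τ = 1.067; I_d = (10.9/2.73×10^7) · e^(−1.067) = (3.993×10^-7)(0.3440) = 1.37×10^-7 A.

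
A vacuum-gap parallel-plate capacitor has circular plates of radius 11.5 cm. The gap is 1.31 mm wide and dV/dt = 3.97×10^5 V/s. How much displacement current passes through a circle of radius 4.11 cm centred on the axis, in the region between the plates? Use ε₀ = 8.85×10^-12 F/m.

dE/dt = (dV/dt)/d = 3.031×10^8 V/(m·s); I_d = ε₀(πR²)(dE/dt) = (8.85×10^-12)(0.04155)(3.031×10^8) = 1.115×10^-4 A.
Since J_d is uniform, the enclosed fraction is (r/R)² = 0.1277, giving I_d,enc = 1.42×10^-5 A.

1.42×10^-5 A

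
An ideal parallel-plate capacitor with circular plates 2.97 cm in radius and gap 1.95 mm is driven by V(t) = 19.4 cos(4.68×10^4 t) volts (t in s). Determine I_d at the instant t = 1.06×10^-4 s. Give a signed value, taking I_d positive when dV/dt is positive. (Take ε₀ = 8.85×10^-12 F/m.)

1.11×10^-5 A

C = ε₀A/d = (8.85×10^-12)(2.771×10^-3)/(1.95×10^-3) = 1.258×10^-11 F. dV/dt = V₀ω·−sin(ωt); at ωt = 4.9608 rad this factor is 0.9693.
I_d = C dV/dt = (1.258×10^-11)(19.4)(4.68×10^4)(0.9693) = 1.11×10^-5 A.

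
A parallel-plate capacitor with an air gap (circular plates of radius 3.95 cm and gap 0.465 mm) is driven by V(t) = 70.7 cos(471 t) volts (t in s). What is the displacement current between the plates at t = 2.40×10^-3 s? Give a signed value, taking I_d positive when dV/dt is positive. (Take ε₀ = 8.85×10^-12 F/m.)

dE/dt = (V₀ω/d)·−sin(ωt) with ωt = 1.1304 rad: (70.7)(471)(-0.9046)/(4.65×10^-4) = -6.478×10^7 V/(m·s).
I_d = ε₀ A dE/dt = (8.85×10^-12)(4.902×10^-3)(-6.478×10^7) = -2.81×10^-6 A.

-2.81×10^-6 A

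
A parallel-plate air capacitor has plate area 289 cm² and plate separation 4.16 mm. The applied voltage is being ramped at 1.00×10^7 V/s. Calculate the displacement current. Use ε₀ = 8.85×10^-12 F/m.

C = ε₀A/d = (8.85×10^-12)(0.0289)/(4.16×10^-3) = 6.148×10^-11 F.
I_d = C dV/dt = (6.148×10^-11)(1.00×10^7) = 6.15×10^-4 A.

6.15×10^-4 A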